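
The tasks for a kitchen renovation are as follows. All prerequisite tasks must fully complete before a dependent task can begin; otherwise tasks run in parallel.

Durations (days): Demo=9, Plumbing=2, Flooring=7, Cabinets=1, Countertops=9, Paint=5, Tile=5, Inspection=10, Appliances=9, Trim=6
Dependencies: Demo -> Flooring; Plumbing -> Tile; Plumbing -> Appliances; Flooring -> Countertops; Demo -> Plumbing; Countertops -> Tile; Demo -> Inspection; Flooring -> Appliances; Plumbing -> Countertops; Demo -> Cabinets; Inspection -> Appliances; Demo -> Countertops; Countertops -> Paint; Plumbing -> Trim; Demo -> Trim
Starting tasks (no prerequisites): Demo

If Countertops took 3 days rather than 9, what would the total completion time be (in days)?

28

Critical path before the change: Demo→Flooring→Countertops→Paint = 9+7+9+5 = 30 giving 30 days.
Countertops is on the critical path; changing it to 3 makes that path 24 days.
Now Demo→Inspection→Appliances = 9+10+9 = 28 is longest, so the finish becomes 28 days.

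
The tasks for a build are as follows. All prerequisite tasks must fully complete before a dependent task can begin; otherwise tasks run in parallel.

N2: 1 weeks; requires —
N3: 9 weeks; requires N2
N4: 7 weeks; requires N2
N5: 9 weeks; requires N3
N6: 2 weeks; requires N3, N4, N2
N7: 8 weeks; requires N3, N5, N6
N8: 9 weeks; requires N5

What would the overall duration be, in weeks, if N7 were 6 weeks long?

Actual critical path: N2→N3→N5→N8 = 1+9+9+9 = 28 ⇒ 28 weeks.
The longest path through N7 is only 27 weeks, so N7 has float 1.
No other chain overtakes it, so the finish is 28 weeks.

28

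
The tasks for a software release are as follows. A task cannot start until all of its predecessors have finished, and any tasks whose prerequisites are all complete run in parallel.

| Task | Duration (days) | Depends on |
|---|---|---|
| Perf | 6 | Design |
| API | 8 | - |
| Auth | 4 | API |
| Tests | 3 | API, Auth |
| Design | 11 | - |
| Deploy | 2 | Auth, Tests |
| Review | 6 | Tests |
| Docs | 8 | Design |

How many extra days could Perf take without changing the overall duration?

API→Auth→Tests→Review = 8+4+3+6 = 21 sets the makespan at 21 days.
Longest path through Perf: 17 days (earliest finish 17, latest finish 21).
Slack of Perf = 15 − 11 = 4 days.

4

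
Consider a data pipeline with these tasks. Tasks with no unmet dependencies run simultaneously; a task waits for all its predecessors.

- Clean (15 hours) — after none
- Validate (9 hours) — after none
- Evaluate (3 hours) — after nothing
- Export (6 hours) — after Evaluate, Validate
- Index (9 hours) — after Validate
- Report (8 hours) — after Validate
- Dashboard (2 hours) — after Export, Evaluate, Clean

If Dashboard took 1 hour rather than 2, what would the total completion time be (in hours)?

18

Baseline: Validate→Index = 9+9 = 18 → 18 hours.
The longest path through Dashboard is only 17 hours, so Dashboard has float 1.
That remains the longest chain; total 18 hours.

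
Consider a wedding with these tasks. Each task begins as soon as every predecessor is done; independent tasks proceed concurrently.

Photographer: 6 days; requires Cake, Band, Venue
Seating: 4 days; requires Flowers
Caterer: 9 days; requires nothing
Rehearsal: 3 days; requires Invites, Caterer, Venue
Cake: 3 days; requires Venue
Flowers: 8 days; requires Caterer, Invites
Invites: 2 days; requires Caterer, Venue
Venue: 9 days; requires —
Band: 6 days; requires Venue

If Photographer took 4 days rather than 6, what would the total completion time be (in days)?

23

Critical path before the change: Venue→Invites→Flowers→Seating = 9+2+8+4 = 23 giving 23 days.
Photographer is off the critical path — its longest chain is 21 days, giving 2 of slack.
That remains the longest chain; total 23 days.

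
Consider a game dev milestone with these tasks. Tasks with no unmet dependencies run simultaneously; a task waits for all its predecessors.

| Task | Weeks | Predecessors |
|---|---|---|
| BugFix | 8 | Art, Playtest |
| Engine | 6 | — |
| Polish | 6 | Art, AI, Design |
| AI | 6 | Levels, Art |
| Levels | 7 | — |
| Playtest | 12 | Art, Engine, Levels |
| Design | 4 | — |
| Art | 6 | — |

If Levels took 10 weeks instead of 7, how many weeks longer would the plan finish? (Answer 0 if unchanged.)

3

Actual critical path: Levels→Playtest→BugFix = 7+12+8 = 27 ⇒ 27 weeks.
Levels lies on that path, so at 10 weeks the path becomes 30 weeks.
No other chain overtakes it, so the finish is 30 weeks.
Change in finish: 30 − 27 = +3 weeks.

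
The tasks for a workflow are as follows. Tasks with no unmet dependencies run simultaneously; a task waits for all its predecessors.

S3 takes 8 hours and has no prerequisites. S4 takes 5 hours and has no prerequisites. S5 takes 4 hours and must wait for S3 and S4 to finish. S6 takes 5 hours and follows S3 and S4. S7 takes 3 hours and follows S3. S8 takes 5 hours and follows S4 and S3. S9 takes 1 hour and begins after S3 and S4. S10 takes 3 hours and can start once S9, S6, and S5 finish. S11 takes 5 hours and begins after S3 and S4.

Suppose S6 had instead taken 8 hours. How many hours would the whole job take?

Critical path before the change: S3→S6→S10 = 8+5+3 = 16 giving 16 hours.
Since S6 is critical, the +3 change carries straight to that chain (now 19 hours).
No other chain overtakes it, so the finish is 19 hours.

19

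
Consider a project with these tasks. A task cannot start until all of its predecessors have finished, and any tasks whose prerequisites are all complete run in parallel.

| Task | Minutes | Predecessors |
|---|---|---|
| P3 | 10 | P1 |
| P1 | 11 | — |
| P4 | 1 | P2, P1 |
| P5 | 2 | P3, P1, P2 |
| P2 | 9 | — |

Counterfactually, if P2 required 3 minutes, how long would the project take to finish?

23

Critical path before the change: P1→P3→P5 = 11+10+2 = 23 giving 23 minutes.
The longest path through P2 is only 11 minutes, so P2 has float 12.
That remains the longest chain; total 23 minutes.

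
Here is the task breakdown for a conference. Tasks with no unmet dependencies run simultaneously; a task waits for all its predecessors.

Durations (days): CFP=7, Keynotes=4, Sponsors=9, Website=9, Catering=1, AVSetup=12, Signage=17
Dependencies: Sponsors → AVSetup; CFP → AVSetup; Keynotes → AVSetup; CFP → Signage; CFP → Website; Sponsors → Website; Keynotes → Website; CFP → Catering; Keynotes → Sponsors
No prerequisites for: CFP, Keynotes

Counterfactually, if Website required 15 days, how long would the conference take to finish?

Critical path before the change: Keynotes→Sponsors→AVSetup = 4+9+12 = 25 giving 25 days.
Website has 3 days of float (longest path through it is 22).
The binding chain switches to Keynotes→Sponsors→Website = 4+9+15 = 28; finish 28 days.

28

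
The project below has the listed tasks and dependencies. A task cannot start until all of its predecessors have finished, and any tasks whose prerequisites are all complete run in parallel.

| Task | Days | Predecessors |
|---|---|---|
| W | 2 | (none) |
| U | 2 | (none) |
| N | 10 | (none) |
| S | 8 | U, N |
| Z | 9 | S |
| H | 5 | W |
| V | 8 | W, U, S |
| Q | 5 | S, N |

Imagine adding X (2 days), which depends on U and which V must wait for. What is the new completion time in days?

27

Originally the project takes 27 days.
With X inserted, V now waits for max(W, U, S, X).
New critical path: N→S→Z = 10+8+9 = 27 ⇒ 27 days.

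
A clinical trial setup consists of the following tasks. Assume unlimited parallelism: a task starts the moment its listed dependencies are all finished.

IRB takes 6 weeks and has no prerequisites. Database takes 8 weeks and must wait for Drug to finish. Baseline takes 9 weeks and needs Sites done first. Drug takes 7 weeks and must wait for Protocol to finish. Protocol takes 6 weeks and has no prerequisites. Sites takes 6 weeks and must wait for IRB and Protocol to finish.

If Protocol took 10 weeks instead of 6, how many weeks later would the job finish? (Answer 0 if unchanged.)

4

Critical path before the change: Protocol→Sites→Baseline = 6+6+9 = 21 giving 21 weeks.
Protocol is on the critical path; changing it to 10 makes that path 25 weeks.
That remains the longest chain; total 25 weeks.
Change in finish: 25 − 21 = +4 weeks.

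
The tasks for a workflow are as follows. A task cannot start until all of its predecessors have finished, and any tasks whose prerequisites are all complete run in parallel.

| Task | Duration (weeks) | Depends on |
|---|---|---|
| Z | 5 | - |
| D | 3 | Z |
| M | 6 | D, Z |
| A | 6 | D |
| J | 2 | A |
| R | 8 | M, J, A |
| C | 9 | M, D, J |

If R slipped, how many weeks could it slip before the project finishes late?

1

The longest chain is Z→D→A→J→C = 5+3+6+2+9 = 25; overall finish 25 weeks.
R finishes as early as 24 and must finish by 25.
Slack of R = 17 − 16 = 1 week.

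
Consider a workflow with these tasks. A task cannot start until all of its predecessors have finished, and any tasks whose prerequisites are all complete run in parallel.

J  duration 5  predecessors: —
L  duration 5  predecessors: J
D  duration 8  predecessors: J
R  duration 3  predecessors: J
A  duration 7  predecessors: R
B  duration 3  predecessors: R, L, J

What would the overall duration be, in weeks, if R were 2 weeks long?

14

Critical path before the change: J→R→A = 5+3+7 = 15 giving 15 weeks.
Since R is critical, the -1 change carries straight to that chain (now 14 weeks).
The critical path is still J→R→A; finish is now 14 weeks.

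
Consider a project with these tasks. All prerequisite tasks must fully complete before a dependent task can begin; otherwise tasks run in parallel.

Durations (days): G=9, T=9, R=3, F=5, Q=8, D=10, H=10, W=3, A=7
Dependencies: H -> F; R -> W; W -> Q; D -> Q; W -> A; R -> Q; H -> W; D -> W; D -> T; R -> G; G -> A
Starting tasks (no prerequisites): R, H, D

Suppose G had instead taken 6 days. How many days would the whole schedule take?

Baseline: H→W→Q = 10+3+8 = 21 → 21 days.
G is off the critical path — its longest chain is 19 days, giving 2 of slack.
No other chain overtakes it, so the finish is 21 days.

21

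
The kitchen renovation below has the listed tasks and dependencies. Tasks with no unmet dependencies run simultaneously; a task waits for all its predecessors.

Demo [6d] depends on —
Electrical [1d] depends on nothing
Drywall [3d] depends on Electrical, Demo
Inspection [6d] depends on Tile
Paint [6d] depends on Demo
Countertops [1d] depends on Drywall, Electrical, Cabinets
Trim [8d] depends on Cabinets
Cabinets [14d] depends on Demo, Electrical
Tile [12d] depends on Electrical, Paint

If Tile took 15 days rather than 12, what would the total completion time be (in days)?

Baseline: Demo→Paint→Tile→Inspection = 6+6+12+6 = 30 → 30 days.
Tile is on the critical path; changing it to 15 makes that path 33 days.
No other chain overtakes it, so the finish is 33 days.

33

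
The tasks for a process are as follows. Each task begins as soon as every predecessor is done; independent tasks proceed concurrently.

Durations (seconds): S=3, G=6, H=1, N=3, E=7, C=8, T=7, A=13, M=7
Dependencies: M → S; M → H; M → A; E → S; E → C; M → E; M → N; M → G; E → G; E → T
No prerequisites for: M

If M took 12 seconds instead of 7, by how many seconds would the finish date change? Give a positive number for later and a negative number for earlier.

5

As given, the longest chain is M→E→C = 7+7+8 = 22, so the finish is 22 seconds.
Since M is critical, the +5 change carries straight to that chain (now 27 seconds).
That remains the longest chain; total 27 seconds.
Change in finish: 27 − 22 = +5 seconds.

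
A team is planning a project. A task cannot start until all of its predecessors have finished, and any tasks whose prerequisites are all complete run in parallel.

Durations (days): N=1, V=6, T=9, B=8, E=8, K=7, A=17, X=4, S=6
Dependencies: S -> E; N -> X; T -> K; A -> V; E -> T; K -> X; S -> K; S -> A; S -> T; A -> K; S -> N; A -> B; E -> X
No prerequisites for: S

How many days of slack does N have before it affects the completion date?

The longest chain is S→E→T→K→X = 6+8+9+7+4 = 34; overall finish 34 days.
The longest chain containing N totals 11 days.
So N can slip 30 − 7 = 23 days.

23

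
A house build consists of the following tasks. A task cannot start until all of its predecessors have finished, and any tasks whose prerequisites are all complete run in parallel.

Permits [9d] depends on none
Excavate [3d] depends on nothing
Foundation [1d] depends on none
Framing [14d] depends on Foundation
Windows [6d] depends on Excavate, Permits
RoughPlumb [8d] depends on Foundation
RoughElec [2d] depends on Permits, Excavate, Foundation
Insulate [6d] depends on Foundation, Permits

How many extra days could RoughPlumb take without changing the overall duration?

Permits→Windows = 9+6 = 15 sets the makespan at 15 days.
Longest path through RoughPlumb: 9 days (earliest finish 9, latest finish 15).
Slack of RoughPlumb = 7 − 1 = 6 days.

6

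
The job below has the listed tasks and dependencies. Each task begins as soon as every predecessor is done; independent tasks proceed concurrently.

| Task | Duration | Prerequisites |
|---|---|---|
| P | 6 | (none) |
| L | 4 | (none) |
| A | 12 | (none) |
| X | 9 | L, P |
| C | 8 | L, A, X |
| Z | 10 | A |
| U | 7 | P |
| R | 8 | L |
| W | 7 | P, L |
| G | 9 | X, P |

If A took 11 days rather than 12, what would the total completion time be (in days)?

Actual critical path: P→X→G = 6+9+9 = 24 ⇒ 24 days.
The longest path through A is only 22 days, so A has float 2.
No other chain overtakes it, so the finish is 24 days.

24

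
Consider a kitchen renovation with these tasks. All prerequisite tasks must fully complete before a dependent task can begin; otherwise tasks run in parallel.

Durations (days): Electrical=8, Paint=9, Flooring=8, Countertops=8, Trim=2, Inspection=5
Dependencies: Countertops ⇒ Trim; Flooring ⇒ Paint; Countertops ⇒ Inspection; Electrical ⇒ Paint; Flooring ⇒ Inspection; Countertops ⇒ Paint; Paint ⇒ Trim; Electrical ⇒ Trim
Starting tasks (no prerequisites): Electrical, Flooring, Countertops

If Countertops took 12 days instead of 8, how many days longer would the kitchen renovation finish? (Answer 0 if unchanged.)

As given, the longest chain is Countertops→Paint→Trim = 8+9+2 = 19, so the finish is 19 days.
Countertops lies on that path, so at 12 days the path becomes 23 days.
No other chain overtakes it, so the finish is 23 days.
Change in finish: 23 − 19 = +4 days.

4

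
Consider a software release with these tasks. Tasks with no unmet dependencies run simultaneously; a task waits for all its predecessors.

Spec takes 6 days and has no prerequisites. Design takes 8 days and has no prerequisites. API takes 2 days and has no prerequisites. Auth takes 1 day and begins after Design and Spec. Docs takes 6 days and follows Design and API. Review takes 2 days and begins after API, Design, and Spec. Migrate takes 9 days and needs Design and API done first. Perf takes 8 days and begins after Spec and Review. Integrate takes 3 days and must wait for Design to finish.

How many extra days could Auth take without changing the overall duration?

9

Critical path: Design→Review→Perf = 8+2+8 = 18, so the finish is 18 days.
Auth finishes as early as 9 and must finish by 18.
Slack of Auth = 17 − 8 = 9 days.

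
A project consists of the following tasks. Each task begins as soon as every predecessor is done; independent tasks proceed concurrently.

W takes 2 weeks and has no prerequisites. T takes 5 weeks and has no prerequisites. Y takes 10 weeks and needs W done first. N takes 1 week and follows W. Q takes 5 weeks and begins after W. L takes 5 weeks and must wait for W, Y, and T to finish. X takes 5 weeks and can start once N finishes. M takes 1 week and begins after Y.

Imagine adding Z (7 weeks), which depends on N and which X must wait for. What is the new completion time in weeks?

17

Originally the project takes 17 weeks.
With Z inserted, X now waits for max(N, Z).
New critical path: W→Y→L = 2+10+5 = 17 ⇒ 17 weeks.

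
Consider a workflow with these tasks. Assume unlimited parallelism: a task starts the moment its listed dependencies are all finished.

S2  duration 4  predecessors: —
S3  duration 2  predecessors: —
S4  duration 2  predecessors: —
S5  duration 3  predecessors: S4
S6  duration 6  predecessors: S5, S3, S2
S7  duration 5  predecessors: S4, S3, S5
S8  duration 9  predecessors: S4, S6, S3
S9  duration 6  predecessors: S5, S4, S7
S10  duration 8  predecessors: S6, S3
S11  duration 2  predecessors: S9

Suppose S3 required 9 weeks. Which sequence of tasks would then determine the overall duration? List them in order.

S3, S6, S8

Critical path before the change: S4→S5→S6→S8 = 2+3+6+9 = 20 giving 20 weeks.
The longest path through S3 is only 17 weeks, so S3 has float 3.
Now S3→S6→S8 = 9+6+9 = 24 is longest, so the finish becomes 24 weeks.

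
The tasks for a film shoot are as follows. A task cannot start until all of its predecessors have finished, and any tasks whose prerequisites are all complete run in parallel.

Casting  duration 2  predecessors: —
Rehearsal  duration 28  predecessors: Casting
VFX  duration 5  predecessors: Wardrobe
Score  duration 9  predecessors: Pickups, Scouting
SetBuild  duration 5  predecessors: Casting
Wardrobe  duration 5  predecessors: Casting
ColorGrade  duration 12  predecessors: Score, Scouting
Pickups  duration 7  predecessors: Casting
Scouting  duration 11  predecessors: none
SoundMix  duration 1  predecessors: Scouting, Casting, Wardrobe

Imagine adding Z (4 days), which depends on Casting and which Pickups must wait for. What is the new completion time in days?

Originally the plan takes 32 days.
With Z inserted, Pickups now waits for max(Casting, Z).
New critical path: Casting→Z→Pickups→Score→ColorGrade = 2+4+7+9+12 = 34 ⇒ 34 days.

34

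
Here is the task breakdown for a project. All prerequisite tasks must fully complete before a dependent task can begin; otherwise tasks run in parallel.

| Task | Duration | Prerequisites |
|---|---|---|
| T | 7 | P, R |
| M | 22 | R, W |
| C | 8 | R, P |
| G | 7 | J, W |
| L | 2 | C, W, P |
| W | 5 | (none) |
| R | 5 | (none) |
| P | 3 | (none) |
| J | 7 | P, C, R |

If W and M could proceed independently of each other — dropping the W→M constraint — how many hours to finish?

27

Original critical path: W→M = 5+22 = 27 ⇒ 27 hours.
Dropping W→M doesn't change M's earliest start (5); another predecessor still binds.
New critical path: R→C→J→G = 5+8+7+7 = 27 ⇒ 27 hours.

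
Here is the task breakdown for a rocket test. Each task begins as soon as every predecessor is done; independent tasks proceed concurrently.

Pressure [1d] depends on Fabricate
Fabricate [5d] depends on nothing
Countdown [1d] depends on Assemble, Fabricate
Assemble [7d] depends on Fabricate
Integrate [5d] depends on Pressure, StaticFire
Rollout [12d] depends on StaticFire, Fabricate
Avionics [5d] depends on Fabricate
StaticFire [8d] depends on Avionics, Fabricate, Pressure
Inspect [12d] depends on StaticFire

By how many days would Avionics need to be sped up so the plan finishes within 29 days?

1

Current finish: 30 days; target: 29.
Avionics is on every critical path, so each day cut from Avionics cuts the finish by one (this holds down to a finish of 26).
Need 30 − 29 = 1 day off Avionics → Avionics becomes 4 days, finish becomes 29.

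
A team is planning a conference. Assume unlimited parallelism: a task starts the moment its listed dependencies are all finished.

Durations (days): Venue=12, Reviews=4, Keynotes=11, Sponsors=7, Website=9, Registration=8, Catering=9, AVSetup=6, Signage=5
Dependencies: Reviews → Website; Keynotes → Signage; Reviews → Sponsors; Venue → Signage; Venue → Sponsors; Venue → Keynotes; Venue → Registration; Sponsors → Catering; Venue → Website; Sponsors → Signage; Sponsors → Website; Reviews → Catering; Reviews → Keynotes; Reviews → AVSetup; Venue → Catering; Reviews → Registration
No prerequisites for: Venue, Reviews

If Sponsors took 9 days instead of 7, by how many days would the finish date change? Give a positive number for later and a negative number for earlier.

Baseline: Venue→Sponsors→Website = 12+7+9 = 28 → 28 days.
Sponsors lies on that path, so at 9 days the path becomes 30 days.
The critical path is still Venue→Sponsors→Website; finish is now 30 days.
Change in finish: 30 − 28 = +2 days.

2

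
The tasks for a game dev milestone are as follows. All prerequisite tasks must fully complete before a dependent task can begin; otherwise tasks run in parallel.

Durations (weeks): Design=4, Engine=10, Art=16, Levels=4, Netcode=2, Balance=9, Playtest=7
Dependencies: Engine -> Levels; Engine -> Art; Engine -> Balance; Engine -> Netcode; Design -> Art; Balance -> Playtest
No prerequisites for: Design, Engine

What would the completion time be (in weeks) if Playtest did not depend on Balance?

Original critical path: Engine→Art = 10+16 = 26 ⇒ 26 weeks.
Without Balance→Playtest, Playtest's earliest start moves from 19 to 0.
After: Engine→Art = 10+16 = 26 → 26 weeks.

26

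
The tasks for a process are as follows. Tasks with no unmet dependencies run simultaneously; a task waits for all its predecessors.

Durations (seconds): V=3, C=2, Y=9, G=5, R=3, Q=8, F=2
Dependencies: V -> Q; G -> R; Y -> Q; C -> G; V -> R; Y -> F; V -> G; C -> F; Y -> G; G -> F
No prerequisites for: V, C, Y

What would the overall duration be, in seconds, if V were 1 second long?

17

Actual critical path: Y→G→R = 9+5+3 = 17 ⇒ 17 seconds.
The longest path through V is only 11 seconds, so V has float 6.
That remains the longest chain; total 17 seconds.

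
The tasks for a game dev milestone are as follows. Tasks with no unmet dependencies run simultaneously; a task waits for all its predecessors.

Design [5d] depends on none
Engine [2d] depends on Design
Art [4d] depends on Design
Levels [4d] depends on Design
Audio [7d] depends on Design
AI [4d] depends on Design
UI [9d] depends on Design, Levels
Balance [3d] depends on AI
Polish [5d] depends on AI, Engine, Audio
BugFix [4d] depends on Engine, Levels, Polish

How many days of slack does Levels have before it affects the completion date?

Design→Audio→Polish→BugFix = 5+7+5+4 = 21 sets the makespan at 21 days.
The longest chain containing Levels totals 18 days.
Slack of Levels = 8 − 5 = 3 days.

3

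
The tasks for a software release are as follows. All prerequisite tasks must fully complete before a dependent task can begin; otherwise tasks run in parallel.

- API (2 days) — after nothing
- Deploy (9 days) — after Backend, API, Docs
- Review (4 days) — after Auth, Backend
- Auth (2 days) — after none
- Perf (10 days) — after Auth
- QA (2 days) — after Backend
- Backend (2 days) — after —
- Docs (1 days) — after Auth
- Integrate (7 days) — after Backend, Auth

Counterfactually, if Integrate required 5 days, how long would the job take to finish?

The binding path is Auth→Docs→Deploy = 2+1+9 = 12; finish at 12 days.
Integrate has 3 days of float (longest path through it is 9).
That remains the longest chain; total 12 days.

12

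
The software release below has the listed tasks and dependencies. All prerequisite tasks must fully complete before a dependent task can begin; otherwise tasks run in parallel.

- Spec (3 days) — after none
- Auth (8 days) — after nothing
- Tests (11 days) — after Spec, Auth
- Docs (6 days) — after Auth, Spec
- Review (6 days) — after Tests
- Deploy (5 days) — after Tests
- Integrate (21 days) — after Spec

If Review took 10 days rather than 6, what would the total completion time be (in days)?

29

Critical path before the change: Auth→Tests→Review = 8+11+6 = 25 giving 25 days.
Since Review is critical, the +4 change carries straight to that chain (now 29 days).
That remains the longest chain; total 29 days.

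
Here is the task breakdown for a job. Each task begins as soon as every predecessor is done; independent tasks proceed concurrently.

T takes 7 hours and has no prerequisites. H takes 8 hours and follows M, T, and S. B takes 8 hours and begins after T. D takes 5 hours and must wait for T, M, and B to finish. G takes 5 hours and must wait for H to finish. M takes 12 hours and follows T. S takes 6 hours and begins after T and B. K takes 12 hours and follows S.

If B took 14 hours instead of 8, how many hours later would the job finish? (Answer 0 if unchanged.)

6

Actual critical path: T→B→S→H→G = 7+8+6+8+5 = 34 ⇒ 34 hours.
B lies on that path, so at 14 hours the path becomes 40 hours.
No other chain overtakes it, so the finish is 40 hours.
Change in finish: 40 − 34 = +6 hours.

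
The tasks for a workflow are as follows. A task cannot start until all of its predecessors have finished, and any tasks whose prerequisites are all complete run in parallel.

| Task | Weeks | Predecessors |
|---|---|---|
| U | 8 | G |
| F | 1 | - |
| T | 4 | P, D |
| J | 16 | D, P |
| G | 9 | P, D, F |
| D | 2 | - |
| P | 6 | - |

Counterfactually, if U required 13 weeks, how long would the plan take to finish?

Actual critical path: P→G→U = 6+9+8 = 23 ⇒ 23 weeks.
U lies on that path, so at 13 weeks the path becomes 28 weeks.
No other chain overtakes it, so the finish is 28 weeks.

28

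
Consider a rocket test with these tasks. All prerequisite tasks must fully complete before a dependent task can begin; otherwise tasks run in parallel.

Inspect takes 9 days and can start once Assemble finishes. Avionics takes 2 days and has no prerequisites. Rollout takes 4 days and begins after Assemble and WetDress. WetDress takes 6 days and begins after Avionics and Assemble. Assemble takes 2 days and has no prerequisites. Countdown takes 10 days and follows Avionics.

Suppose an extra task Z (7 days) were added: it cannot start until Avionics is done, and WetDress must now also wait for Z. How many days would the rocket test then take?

19

Originally the rocket test takes 12 days.
With Z inserted, WetDress now waits for max(Avionics, Assemble, Z).
New critical path: Avionics→Z→WetDress→Rollout = 2+7+6+4 = 19 ⇒ 19 days.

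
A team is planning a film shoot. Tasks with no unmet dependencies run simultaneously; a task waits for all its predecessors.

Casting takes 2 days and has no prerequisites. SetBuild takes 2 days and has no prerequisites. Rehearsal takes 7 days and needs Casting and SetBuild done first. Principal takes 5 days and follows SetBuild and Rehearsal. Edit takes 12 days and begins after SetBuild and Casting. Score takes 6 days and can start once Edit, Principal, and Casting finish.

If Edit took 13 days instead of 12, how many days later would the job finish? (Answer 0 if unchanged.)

1

Baseline: SetBuild→Edit→Score = 2+12+6 = 20 → 20 days.
Edit lies on that path, so at 13 days the path becomes 21 days.
The binding chain switches to Casting→Edit→Score = 2+13+6 = 21; finish 21 days.
Change in finish: 21 − 20 = +1 days.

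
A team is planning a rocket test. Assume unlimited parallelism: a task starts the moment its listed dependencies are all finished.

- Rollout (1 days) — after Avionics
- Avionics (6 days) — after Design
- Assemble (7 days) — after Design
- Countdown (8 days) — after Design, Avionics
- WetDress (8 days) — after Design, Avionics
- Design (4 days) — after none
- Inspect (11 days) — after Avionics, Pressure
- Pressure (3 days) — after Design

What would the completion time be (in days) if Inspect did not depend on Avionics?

18

With the dependency in place, Design→Avionics→Inspect = 4+6+11 = 21 sets the finish at 21 days.
Without Avionics→Inspect, Inspect's earliest start moves from 10 to 7.
New critical path: Design→Avionics→WetDress = 4+6+8 = 18 ⇒ 18 days.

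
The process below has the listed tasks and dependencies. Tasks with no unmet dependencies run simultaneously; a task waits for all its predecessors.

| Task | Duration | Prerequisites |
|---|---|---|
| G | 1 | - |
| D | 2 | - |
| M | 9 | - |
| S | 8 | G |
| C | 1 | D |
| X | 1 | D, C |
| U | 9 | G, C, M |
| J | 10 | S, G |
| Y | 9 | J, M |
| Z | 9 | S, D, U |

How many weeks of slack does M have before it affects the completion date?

1

G→S→J→Y = 1+8+10+9 = 28 sets the makespan at 28 weeks.
The longest chain containing M totals 27 weeks.
Float = 28 − 27 = 1.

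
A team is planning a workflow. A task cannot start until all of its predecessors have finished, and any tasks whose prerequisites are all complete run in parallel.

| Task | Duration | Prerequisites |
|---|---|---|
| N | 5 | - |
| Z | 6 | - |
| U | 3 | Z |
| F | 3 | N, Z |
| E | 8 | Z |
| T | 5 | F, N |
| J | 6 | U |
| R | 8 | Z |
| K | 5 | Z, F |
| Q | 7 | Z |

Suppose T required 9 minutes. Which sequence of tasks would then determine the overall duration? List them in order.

Z, F, T

Actual critical path: Z→U→J = 6+3+6 = 15 ⇒ 15 minutes.
T is off the critical path — its longest chain is 14 minutes, giving 1 of slack.
New critical path: Z→F→T = 6+3+9 = 18 ⇒ 18 minutes.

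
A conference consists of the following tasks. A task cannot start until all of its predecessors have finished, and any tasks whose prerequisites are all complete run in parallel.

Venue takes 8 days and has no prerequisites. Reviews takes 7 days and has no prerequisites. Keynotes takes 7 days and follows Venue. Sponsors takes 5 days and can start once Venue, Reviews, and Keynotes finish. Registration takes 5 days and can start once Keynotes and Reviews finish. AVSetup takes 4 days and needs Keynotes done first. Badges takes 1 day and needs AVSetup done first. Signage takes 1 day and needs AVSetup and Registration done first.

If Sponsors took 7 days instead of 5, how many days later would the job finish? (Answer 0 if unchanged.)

As given, the longest chain is Venue→Keynotes→Registration→Signage = 8+7+5+1 = 21, so the finish is 21 days.
Sponsors has 1 day of float (longest path through it is 20).
New critical path: Venue→Keynotes→Sponsors = 8+7+7 = 22 ⇒ 22 days.
Change in finish: 22 − 21 = +1 days.

1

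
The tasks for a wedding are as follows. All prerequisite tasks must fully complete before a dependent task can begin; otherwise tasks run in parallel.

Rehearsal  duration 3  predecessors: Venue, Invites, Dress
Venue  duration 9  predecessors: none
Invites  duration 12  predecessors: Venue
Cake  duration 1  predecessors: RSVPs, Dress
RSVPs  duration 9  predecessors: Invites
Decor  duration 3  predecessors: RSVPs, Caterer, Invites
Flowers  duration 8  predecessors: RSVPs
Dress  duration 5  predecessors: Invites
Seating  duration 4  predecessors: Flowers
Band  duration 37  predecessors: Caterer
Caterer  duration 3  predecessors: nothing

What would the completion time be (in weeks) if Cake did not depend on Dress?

42

Before: longest chain Venue→Invites→RSVPs→Flowers→Seating = 9+12+9+8+4 = 42, finish 42.
Dropping Dress→Cake doesn't change Cake's earliest start (30); another predecessor still binds.
New critical path: Venue→Invites→RSVPs→Flowers→Seating = 9+12+9+8+4 = 42 ⇒ 42 weeks.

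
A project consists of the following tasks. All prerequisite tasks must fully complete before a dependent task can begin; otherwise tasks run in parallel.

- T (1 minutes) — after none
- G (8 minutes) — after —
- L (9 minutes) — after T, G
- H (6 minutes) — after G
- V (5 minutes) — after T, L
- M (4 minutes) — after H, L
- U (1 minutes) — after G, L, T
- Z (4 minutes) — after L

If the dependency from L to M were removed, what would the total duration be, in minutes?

Original critical path: G→L→V = 8+9+5 = 22 ⇒ 22 minutes.
Without L→M, M's earliest start moves from 17 to 14.
After: G→L→V = 8+9+5 = 22 → 22 minutes.

22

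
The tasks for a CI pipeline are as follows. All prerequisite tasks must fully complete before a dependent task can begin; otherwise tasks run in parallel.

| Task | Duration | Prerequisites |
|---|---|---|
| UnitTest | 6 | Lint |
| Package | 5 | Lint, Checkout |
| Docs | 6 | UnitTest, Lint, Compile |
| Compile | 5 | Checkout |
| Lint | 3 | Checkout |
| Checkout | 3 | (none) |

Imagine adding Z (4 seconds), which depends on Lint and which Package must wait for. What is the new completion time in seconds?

Originally the plan takes 18 seconds.
With Z inserted, Package now waits for max(Lint, Checkout, Z).
New critical path: Checkout→Lint→UnitTest→Docs = 3+3+6+6 = 18 ⇒ 18 seconds.

18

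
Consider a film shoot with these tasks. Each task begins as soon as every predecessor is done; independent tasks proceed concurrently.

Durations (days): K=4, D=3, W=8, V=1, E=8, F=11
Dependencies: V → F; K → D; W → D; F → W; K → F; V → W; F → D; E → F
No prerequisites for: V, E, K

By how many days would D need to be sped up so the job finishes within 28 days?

Current finish: 30 days; target: 28.
D is on every critical path, so each day cut from D cuts the finish by one (this holds down to a finish of 28).
Need 30 − 28 = 2 days off D → D becomes 1 day, finish becomes 28.

2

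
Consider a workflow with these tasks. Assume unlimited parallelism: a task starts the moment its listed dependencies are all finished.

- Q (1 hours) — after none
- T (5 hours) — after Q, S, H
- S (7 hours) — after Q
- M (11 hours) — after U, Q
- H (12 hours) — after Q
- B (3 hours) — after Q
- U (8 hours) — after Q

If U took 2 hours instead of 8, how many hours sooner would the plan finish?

2

The binding path is Q→U→M = 1+8+11 = 20; finish at 20 hours.
U is on the critical path; changing it to 2 makes that path 14 hours.
New critical path: Q→H→T = 1+12+5 = 18 ⇒ 18 hours.
Change in finish: 18 − 20 = -2 hours.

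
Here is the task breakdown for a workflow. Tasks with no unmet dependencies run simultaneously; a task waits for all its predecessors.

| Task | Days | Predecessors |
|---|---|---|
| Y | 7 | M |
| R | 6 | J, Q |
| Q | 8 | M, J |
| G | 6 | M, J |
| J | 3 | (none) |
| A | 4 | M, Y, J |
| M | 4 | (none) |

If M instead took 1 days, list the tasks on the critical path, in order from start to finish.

The binding path is M→Q→R = 4+8+6 = 18; finish at 18 days.
Since M is critical, the -3 change carries straight to that chain (now 15 days).
The binding chain switches to J→Q→R = 3+8+6 = 17; finish 17 days.

J, Q, R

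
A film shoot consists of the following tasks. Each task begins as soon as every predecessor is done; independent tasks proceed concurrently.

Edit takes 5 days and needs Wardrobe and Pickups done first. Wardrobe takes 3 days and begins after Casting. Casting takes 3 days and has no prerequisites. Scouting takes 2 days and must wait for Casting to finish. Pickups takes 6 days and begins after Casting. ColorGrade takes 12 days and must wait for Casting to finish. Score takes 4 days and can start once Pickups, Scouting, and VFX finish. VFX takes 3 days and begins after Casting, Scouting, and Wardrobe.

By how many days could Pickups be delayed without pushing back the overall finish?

The longest chain is Casting→ColorGrade = 3+12 = 15; overall finish 15 days.
The longest chain containing Pickups totals 14 days.
Float = 15 − 14 = 1.

1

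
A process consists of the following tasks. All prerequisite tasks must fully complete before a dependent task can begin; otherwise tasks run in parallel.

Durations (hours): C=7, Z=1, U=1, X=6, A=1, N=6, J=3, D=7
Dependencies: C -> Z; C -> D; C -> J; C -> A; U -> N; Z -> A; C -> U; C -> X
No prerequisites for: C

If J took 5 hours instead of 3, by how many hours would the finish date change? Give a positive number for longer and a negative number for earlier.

As given, the longest chain is C→U→N = 7+1+6 = 14, so the finish is 14 hours.
The longest path through J is only 10 hours, so J has float 4.
No other chain overtakes it, so the finish is 14 hours.
Change in finish: 14 − 14 = +0 hours.

0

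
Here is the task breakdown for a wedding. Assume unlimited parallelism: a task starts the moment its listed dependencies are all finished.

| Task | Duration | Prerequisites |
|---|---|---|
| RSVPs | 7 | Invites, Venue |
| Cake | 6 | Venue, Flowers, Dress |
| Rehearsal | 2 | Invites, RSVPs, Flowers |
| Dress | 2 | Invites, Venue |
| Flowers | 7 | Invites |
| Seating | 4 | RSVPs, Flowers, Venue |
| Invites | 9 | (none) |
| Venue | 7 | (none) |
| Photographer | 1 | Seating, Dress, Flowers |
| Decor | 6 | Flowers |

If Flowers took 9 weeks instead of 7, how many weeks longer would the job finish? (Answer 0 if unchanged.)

As given, the longest chain is Invites→Flowers→Cake = 9+7+6 = 22, so the finish is 22 weeks.
Since Flowers is critical, the +2 change carries straight to that chain (now 24 weeks).
No other chain overtakes it, so the finish is 24 weeks.
Change in finish: 24 − 22 = +2 weeks.

2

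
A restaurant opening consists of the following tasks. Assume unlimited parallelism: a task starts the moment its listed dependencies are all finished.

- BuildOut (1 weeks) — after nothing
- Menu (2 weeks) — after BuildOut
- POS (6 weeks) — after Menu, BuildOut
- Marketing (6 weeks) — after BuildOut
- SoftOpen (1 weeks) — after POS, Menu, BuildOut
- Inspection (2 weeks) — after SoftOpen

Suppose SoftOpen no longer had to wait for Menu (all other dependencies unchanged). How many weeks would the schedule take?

12

With the dependency in place, BuildOut→Menu→POS→SoftOpen→Inspection = 1+2+6+1+2 = 12 sets the finish at 12 weeks.
Dropping Menu→SoftOpen doesn't change SoftOpen's earliest start (9); another predecessor still binds.
New critical path: BuildOut→Menu→POS→SoftOpen→Inspection = 1+2+6+1+2 = 12 ⇒ 12 weeks.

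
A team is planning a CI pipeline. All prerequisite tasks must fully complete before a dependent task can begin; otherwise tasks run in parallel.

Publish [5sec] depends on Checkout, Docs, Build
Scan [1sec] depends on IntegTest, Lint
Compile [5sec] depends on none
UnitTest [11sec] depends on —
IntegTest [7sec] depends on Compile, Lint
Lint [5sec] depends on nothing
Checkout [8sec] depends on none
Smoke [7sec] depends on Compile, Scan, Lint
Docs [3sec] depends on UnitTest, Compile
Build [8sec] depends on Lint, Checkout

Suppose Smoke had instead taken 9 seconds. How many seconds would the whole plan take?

22

Critical path before the change: Checkout→Build→Publish = 8+8+5 = 21 giving 21 seconds.
The longest path through Smoke is only 20 seconds, so Smoke has float 1.
Now Compile→IntegTest→Scan→Smoke = 5+7+1+9 = 22 is longest, so the finish becomes 22 seconds.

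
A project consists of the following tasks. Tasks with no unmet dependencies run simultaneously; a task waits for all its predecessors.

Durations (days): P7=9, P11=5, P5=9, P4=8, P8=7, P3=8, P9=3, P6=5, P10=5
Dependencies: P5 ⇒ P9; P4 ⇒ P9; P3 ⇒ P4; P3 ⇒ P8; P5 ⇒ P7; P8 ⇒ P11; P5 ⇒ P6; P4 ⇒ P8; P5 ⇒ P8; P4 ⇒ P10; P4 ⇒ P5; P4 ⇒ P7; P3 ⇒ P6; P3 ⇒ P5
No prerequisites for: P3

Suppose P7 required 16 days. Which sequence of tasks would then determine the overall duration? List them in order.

P3, P4, P5, P7

The binding path is P3→P4→P5→P8→P11 = 8+8+9+7+5 = 37; finish at 37 days.
P7 has 3 days of float (longest path through it is 34).
New critical path: P3→P4→P5→P7 = 8+8+9+16 = 41 ⇒ 41 days.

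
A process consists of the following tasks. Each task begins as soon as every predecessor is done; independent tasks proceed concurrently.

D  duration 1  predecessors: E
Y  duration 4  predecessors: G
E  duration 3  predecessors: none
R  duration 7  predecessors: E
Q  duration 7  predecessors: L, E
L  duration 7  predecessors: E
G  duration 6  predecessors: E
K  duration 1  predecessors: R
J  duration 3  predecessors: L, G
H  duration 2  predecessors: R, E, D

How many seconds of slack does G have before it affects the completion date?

4

Critical path: E→L→Q = 3+7+7 = 17, so the finish is 17 seconds.
The longest chain containing G totals 13 seconds.
Slack of G = 7 − 3 = 4 seconds.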